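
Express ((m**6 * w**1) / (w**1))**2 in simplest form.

m**12

Inside the bracket: m**6
Raise to the power 2: m**12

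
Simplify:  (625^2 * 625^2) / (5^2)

625^2 = 5^8; 625^2 = 5^8; 5^2 = 5^2
Combine exponents: 5^14

5^14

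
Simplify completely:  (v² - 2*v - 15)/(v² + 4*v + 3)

(v - 5)/(v + 1)

Factor: v² - 2*v - 15 = (v - 5)·(v + 3);  v² + 4*v + 3 = (v + 1)·(v + 3)
Cancel the common factor (v + 3).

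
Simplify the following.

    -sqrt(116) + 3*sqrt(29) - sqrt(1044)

-5*sqrt(29)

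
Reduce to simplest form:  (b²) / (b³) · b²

Quotient: (b^-1)
Multiply by b²: add exponents.

b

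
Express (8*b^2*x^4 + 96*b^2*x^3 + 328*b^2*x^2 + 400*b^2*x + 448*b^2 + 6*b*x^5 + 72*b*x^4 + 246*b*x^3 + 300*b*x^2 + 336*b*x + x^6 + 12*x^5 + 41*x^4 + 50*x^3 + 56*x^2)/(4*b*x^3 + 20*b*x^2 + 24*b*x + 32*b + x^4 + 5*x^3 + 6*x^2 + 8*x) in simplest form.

2*b*x + 14*b + x^2 + 7*x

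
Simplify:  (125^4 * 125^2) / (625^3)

5^6

125^4 = 5^12; 125^2 = 5^6; 625^3 = 5^12
Combine exponents: 5^6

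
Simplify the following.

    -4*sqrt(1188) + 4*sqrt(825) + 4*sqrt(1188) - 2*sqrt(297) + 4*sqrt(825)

34*sqrt(33)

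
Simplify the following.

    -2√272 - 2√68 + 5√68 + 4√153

2√272 = 8*√17; 2√68 = 4*√17; 5√68 = 10*√17; 4√153 = 12*√17
Combine: (-8 - 4 + 10 + 12)·√17 = 10*√17

10*√17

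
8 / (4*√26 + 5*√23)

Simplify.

(-32*√26 + 40*√23)/159

Multiply numerator and denominator by -4*√26 + 5*√23.
Denominator becomes 159; numerator becomes -32*√26 + 40*√23.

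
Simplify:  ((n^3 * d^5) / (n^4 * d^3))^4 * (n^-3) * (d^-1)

Inside the bracket: (n^-1) * d^2
Raise to the power 4: (n^-4) * d^8
Multiply by (n^-3) * (d^-1): add exponents.

d^7/n^7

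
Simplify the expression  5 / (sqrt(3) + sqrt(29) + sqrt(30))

(-15*sqrt(290) + 5*sqrt(30) + 10*sqrt(29) + 140*sqrt(3))/172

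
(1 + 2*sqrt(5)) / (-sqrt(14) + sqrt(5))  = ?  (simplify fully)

(-2*sqrt(70) - 10 - sqrt(14) - sqrt(5))/9

Multiply numerator and denominator by sqrt(5) + sqrt(14).
Denominator becomes -9; numerator becomes sqrt(5) + sqrt(14) + 10 + 2*sqrt(70).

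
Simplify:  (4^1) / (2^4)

2^(-2)

4^1 = 2^2; 2^4 = 2^4
Combine exponents: 2^(-2)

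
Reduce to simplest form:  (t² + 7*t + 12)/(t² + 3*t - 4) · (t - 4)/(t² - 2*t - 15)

(t - 4)/(t² - 6*t + 5)

Factor: t² + 7*t + 12 = (t + 3)·(t + 4);  t² + 3*t - 4 = (t + 4)·(t - 1);  t² - 2*t - 15 = (t + 3)·(t - 5)
Cancel the common factors (t + 3), (t + 4).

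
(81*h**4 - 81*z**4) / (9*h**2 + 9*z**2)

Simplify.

Difference of fourth powers: factor out (9*h**2 + 9*z**2).

9*h**2 - 9*z**2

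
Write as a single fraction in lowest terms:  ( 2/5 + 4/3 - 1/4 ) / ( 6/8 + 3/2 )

89/135

Numerator: 2/5 + 4/3 - 1/4 = 89/60
Denominator: 6/8 + 3/2 = 9/4
Divide: (89/60) · (4/9) = 89/135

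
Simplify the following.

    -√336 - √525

√336 = 4*√21; √525 = 5*√21
Combine: (-4 - 5)·√21 = -9*√21

-9*√21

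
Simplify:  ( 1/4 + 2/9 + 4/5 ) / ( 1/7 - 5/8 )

-3206/1215

Numerator: 1/4 + 2/9 + 4/5 = 229/180
Denominator: 1/7 - 5/8 = -27/56
Divide: (229/180) · (-56/27) = -3206/1215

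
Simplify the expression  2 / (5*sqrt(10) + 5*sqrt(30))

(-sqrt(10) + sqrt(30))/50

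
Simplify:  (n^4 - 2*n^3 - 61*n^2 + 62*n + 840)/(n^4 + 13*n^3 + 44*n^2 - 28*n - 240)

Factor: n^4 - 2*n^3 - 61*n^2 + 62*n + 840 = (n - 7)*(n - 5)*(n + 4)*(n + 6);  n^4 + 13*n^3 + 44*n^2 - 28*n - 240 = (n - 2)*(n + 5)*(n + 4)*(n + 6)
Cancel the common factors (n + 4), (n + 6).

(n^2 - 12*n + 35)/(n^2 + 3*n - 10)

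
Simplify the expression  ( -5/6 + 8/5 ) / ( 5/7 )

161/150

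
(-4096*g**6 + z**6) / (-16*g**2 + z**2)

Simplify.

256*g**4 + 16*g**2*z**2 + z**4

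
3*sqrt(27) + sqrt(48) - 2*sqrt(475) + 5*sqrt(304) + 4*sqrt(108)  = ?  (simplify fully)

10*sqrt(19) + 37*sqrt(3)

3*sqrt(27) = 9*sqrt(3); sqrt(48) = 4*sqrt(3); 2*sqrt(475) = 10*sqrt(19); 5*sqrt(304) = 20*sqrt(19); 4*sqrt(108) = 24*sqrt(3)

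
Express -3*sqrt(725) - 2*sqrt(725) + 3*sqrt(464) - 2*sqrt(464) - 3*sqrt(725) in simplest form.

3*sqrt(725) = 15*sqrt(29); 2*sqrt(725) = 10*sqrt(29); 3*sqrt(464) = 12*sqrt(29); 2*sqrt(464) = 8*sqrt(29); 3*sqrt(725) = 15*sqrt(29)
Combine: (-15 - 10 + 12 - 8 - 15)·sqrt(29) = -36*sqrt(29)

-36*sqrt(29)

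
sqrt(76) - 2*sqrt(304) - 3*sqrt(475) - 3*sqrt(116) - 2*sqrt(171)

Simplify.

-27*sqrt(19) - 6*sqrt(29)

sqrt(76) = 2*sqrt(19); 2*sqrt(304) = 8*sqrt(19); 3*sqrt(475) = 15*sqrt(19); 3*sqrt(116) = 6*sqrt(29); 2*sqrt(171) = 6*sqrt(19)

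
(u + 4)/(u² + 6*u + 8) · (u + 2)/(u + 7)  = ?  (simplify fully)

1/(u + 7)

Factor: u² + 6*u + 8 = (u + 2)·(u + 4)
Cancel the common factors (u + 2), (u + 4).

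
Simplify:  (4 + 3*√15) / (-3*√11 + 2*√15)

(-9*√165 - 90 - 12*√11 - 8*√15)/39

Multiply numerator and denominator by 2*√15 + 3*√11.
Denominator becomes -39; numerator becomes 8*√15 + 12*√11 + 90 + 9*√165.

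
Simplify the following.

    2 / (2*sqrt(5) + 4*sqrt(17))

Multiply numerator and denominator by -2*sqrt(5) + 4*sqrt(17).
Denominator becomes 252; numerator becomes -4*sqrt(5) + 8*sqrt(17).

(-sqrt(5) + 2*sqrt(17))/63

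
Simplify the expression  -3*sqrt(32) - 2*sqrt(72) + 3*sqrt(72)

3*sqrt(32) = 12*sqrt(2); 2*sqrt(72) = 12*sqrt(2); 3*sqrt(72) = 18*sqrt(2)
Combine: (-12 - 12 + 18)·sqrt(2) = -6*sqrt(2)

-6*sqrt(2)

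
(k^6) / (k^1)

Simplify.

k^5

Quotient: k^5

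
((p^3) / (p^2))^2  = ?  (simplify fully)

Inside the bracket: p^1
Raise to the power 2: p^2

p^2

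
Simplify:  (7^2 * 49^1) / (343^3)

7^(-5)

7^2 = 7^2; 49^1 = 7^2; 343^3 = 7^9
Combine exponents: 7^(-5)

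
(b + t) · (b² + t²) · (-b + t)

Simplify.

(t+b)(t-b) = -b² + t²; continue pairing.

-b⁴ + t⁴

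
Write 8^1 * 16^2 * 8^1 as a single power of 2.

8^1 = 2^3; 16^2 = 2^8; 8^1 = 2^3
Combine exponents: 2^14

2^14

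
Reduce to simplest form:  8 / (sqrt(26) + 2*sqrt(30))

Multiply numerator and denominator by -sqrt(26) + 2*sqrt(30).
Denominator becomes 94; numerator becomes -8*sqrt(26) + 16*sqrt(30).

(-4*sqrt(26) + 8*sqrt(30))/47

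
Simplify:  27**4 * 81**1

3**16

27**4 = 3**12; 81**1 = 3**4
Combine exponents: 3**16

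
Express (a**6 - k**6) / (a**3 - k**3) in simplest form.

a**3 + k**3

Difference of sixth powers: factor out (a**3 - k**3).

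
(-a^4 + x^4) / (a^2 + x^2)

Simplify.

-a^4 + x^4 factors as (-a + x)*(a + x)*(a^2 + x^2).

-a^2 + x^2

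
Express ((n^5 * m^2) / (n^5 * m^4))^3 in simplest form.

m^(-6)

Inside the bracket: (m^-2)
Raise to the power 3: (m^-6)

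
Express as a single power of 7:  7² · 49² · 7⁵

7² = 7^2; 49² = 7^4; 7⁵ = 7^5
Combine exponents: 7^11

7^11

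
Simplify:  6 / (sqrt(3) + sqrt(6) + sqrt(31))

(-42*sqrt(6) - 51*sqrt(3) + 9*sqrt(62) + 33*sqrt(31))/103

Group as (sqrt(6) + sqrt(31)) + sqrt(3); multiply by (sqrt(6) + sqrt(31)) - sqrt(3), then rationalise the remaining surd.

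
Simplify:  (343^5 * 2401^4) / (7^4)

7^27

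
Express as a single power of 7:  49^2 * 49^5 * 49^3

49^2 = 7^4; 49^5 = 7^10; 49^3 = 7^6
Combine exponents: 7^20

7^20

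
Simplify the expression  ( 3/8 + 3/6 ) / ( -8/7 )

Numerator: 3/8 + 3/6 = 7/8
Denominator: -8/7 = -8/7
Divide: (7/8) · (-7/8) = -49/64

-49/64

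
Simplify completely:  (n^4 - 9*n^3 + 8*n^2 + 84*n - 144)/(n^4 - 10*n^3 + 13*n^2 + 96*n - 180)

(n - 4)/(n - 5)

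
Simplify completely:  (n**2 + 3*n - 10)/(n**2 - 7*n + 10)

(n + 5)/(n - 5)

Factor: n**2 + 3*n - 10 = (n - 2)*(n + 5);  n**2 - 7*n + 10 = (n - 2)*(n - 5)
Cancel the common factor (n - 2).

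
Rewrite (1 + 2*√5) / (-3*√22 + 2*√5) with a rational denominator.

(-6*√110 - 20 - 3*√22 - 2*√5)/178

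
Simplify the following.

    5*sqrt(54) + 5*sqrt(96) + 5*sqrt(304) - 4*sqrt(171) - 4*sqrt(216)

5*sqrt(54) = 15*sqrt(6); 5*sqrt(96) = 20*sqrt(6); 5*sqrt(304) = 20*sqrt(19); 4*sqrt(171) = 12*sqrt(19); 4*sqrt(216) = 24*sqrt(6)

11*sqrt(6) + 8*sqrt(19)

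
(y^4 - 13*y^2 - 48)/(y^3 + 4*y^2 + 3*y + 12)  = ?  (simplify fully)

Factor: y^4 - 13*y^2 - 48 = (y^2 + 3)*(y - 4)*(y + 4);  y^3 + 4*y^2 + 3*y + 12 = (y^2 + 3)*(y + 4)
Cancel the common factors (y^2 + 3), (y + 4).

y - 4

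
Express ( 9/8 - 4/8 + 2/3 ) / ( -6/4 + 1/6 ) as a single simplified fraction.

-31/32

Numerator: 9/8 - 4/8 + 2/3 = 31/24
Denominator: -6/4 + 1/6 = -4/3
Divide: (31/24) · (-3/4) = -31/32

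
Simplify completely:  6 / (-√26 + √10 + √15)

Group as (√10 + √15) - √26; multiply by (√10 + √15) + √26, then rationalise the remaining surd.

(6*√26 + 126*√15 + 186*√10 + 120*√39)/599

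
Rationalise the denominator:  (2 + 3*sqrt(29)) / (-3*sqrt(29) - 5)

(-251 + 9*sqrt(29))/236

Multiply numerator and denominator by -5 + 3*sqrt(29).
Denominator becomes -236; numerator becomes -9*sqrt(29) + 251.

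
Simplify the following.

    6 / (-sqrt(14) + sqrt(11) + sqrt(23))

(-10*sqrt(14) + sqrt(23) + 13*sqrt(11) + sqrt(3542))/51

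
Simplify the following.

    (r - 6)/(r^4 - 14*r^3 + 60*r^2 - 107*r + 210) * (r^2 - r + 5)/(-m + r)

Factor: r^4 - 14*r^3 + 60*r^2 - 107*r + 210 = (r^2 - r + 5)*(r - 6)*(r - 7)
Cancel the common factors (r^2 - r + 5), (r - 6).

1/(-m*r + 7*m + r^2 - 7*r)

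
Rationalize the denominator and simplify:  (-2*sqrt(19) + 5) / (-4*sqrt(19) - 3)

Multiply numerator and denominator by -3 + 4*sqrt(19).
Denominator becomes -295; numerator becomes -167 + 26*sqrt(19).

(-26*sqrt(19) + 167)/295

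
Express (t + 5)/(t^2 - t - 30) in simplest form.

1/(t - 6)

Factor: t^2 - t - 30 = (t + 5)*(t - 6)
Cancel the common factor (t + 5).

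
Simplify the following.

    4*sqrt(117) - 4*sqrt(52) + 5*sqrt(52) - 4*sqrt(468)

-10*sqrt(13)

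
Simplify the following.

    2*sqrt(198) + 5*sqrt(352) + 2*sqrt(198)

32*sqrt(22)

2*sqrt(198) = 6*sqrt(22); 5*sqrt(352) = 20*sqrt(22); 2*sqrt(198) = 6*sqrt(22)
Combine: (6 + 20 + 6)·sqrt(22) = 32*sqrt(22)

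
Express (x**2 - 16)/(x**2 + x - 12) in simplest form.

(x - 4)/(x - 3)

Factor: x**2 - 16 = (x - 4)*(x + 4);  x**2 + x - 12 = (x + 4)*(x - 3)
Cancel the common factor (x + 4).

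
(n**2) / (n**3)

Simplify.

Quotient: (n**-1)

1/n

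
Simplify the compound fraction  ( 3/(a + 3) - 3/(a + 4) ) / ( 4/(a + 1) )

Numerator: 3/(a + 3) - 3/(a + 4) = 3/(a**2 + 7*a + 12)
Denominator: 4/(a + 1) = 4/(a + 1)
Divide: (3/(a**2 + 7*a + 12)) · (a/4 + 1/4) = (3*a + 3)/(4*a**2 + 28*a + 48)

(3*a + 3)/(4*a**2 + 28*a + 48)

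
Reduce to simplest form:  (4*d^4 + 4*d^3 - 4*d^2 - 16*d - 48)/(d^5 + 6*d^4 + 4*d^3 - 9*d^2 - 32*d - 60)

4/(d + 5)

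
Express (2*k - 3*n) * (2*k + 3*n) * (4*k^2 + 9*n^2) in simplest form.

16*k^4 - 81*n^4

((2*k)+(3*n))((2*k)-(3*n)) = 4*k^2 - 9*n^2; continue pairing.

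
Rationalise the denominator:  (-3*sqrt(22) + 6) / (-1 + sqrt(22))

Multiply numerator and denominator by -sqrt(22) - 1.
Denominator becomes -21; numerator becomes -3*sqrt(22) + 60.

(-20 + sqrt(22))/7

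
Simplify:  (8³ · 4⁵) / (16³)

2^7

8³ = 2^9; 4⁵ = 2^10; 16³ = 2^12
Combine exponents: 2^7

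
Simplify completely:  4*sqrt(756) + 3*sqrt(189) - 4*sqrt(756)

9*sqrt(21)

4*sqrt(756) = 24*sqrt(21); 3*sqrt(189) = 9*sqrt(21); 4*sqrt(756) = 24*sqrt(21)
Combine: (24 + 9 - 24)·sqrt(21) = 9*sqrt(21)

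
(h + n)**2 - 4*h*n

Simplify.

(h - n)**2

After expansion: h**2 - 2*h*n + n**2 — a perfect-square trinomial.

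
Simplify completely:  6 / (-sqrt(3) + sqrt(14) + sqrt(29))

Group as (sqrt(14) + sqrt(29)) - sqrt(3); multiply by (sqrt(14) + sqrt(29)) + sqrt(3), then rationalise the remaining surd.

(-20*sqrt(3) - 6*sqrt(29) + 9*sqrt(14) + sqrt(1218))/2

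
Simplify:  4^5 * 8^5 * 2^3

2^28

4^5 = 2^10; 8^5 = 2^15; 2^3 = 2^3
Combine exponents: 2^28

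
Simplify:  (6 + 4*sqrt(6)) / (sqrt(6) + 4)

sqrt(6)

Multiply numerator and denominator by -sqrt(6) + 4.
Denominator becomes 10; numerator becomes 10*sqrt(6).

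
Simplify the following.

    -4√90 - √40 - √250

4√90 = 12*√10; √40 = 2*√10; √250 = 5*√10
Combine: (-12 - 2 - 5)·√10 = -19*√10

-19*√10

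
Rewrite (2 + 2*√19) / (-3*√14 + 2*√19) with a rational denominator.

(-3*√266 - 38 - 3*√14 - 2*√19)/25

Multiply numerator and denominator by 2*√19 + 3*√14.
Denominator becomes -50; numerator becomes 4*√19 + 6*√14 + 76 + 6*√266.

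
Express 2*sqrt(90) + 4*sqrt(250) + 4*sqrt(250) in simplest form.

2*sqrt(90) = 6*sqrt(10); 4*sqrt(250) = 20*sqrt(10); 4*sqrt(250) = 20*sqrt(10)
Combine: (6 + 20 + 20)·sqrt(10) = 46*sqrt(10)

46*sqrt(10)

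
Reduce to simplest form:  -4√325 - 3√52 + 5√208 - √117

4√325 = 20*√13; 3√52 = 6*√13; 5√208 = 20*√13; √117 = 3*√13
Combine: (-20 - 6 + 20 - 3)·√13 = -9*√13

-9*√13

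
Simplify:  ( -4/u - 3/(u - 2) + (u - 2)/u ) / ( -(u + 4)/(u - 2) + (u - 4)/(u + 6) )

Numerator: -4/u - 3/(u - 2) + (u - 2)/u = (u^2 - 11*u + 12)/(u^2 - 2*u)
Denominator: -(u + 4)/(u - 2) + (u - 4)/(u + 6) = (-16*u - 16)/(u^2 + 4*u - 12)
Divide: ((u^2 - 11*u + 12)/(u^2 - 2*u)) · ((u^2 + 4*u - 12)/(-16*u - 16)) = (-u^3 + 5*u^2 + 54*u - 72)/(16*u^2 + 16*u)

(-u^3 + 5*u^2 + 54*u - 72)/(16*u^2 + 16*u)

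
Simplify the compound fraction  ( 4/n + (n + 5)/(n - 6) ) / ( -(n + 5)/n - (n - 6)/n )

(-n^2 - 9*n + 24)/(2*n^2 - 13*n + 6)

Numerator: 4/n + (n + 5)/(n - 6) = (n^2 + 9*n - 24)/(n^2 - 6*n)
Denominator: -(n + 5)/n - (n - 6)/n = (-2*n + 1)/n
Divide: ((n^2 + 9*n - 24)/(n^2 - 6*n)) · (n/(-2*n + 1)) = (-n^2 - 9*n + 24)/(2*n^2 - 13*n + 6)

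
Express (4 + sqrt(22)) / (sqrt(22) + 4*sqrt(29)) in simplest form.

(-11 - 2*sqrt(22) + 8*sqrt(29) + 2*sqrt(638))/221

Multiply numerator and denominator by -4*sqrt(29) + sqrt(22).
Denominator becomes -442; numerator becomes -4*sqrt(638) - 16*sqrt(29) + 4*sqrt(22) + 22.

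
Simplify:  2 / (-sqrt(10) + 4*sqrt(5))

Multiply numerator and denominator by sqrt(10) + 4*sqrt(5).
Denominator becomes 70; numerator becomes 2*sqrt(10) + 8*sqrt(5).

(sqrt(10) + 4*sqrt(5))/35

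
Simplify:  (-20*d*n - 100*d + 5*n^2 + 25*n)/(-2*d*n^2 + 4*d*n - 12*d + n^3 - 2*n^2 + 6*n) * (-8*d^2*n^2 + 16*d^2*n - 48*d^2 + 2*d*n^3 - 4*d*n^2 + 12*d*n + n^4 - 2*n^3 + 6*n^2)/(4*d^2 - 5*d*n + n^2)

Factor: -20*d*n - 100*d + 5*n^2 + 25*n = 5*(-4*d + n)*(n + 5);  -2*d*n^2 + 4*d*n - 12*d + n^3 - 2*n^2 + 6*n = (-2*d + n)*(n^2 - 2*n + 6);  -8*d^2*n^2 + 16*d^2*n - 48*d^2 + 2*d*n^3 - 4*d*n^2 + 12*d*n + n^4 - 2*n^3 + 6*n^2 = (n^2 - 2*n + 6)*(-2*d + n)*(4*d + n);  4*d^2 - 5*d*n + n^2 = (-4*d + n)*(-d + n)
Cancel the common factors (n^2 - 2*n + 6), (-2*d + n), (-4*d + n).

(-20*d*n - 100*d - 5*n^2 - 25*n)/(d - n)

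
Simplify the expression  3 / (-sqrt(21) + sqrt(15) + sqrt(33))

(-9*sqrt(21) + sqrt(33) + 13*sqrt(15) + 2*sqrt(1155))/139

Group as (sqrt(15) + sqrt(33)) - sqrt(21); multiply by (sqrt(15) + sqrt(33)) + sqrt(21), then rationalise the remaining surd.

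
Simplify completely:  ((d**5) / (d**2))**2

Inside the bracket: d**3
Raise to the power 2: d**6

d**6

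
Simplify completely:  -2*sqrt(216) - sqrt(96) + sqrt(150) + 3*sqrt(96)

sqrt(6)

2*sqrt(216) = 12*sqrt(6); sqrt(96) = 4*sqrt(6); sqrt(150) = 5*sqrt(6); 3*sqrt(96) = 12*sqrt(6)
Combine: (-12 - 4 + 5 + 12)·sqrt(6) = sqrt(6)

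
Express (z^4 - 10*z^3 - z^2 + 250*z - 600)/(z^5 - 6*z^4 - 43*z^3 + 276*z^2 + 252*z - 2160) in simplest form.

(z + 5)/(z^2 + 9*z + 18)

Factor: z^4 - 10*z^3 - z^2 + 250*z - 600 = (z + 5)*(z - 5)*(z - 4)*(z - 6);  z^5 - 6*z^4 - 43*z^3 + 276*z^2 + 252*z - 2160 = (z - 4)*(z + 6)*(z - 5)*(z + 3)*(z - 6)
Cancel the common factors (z - 4), (z - 6), (z - 5).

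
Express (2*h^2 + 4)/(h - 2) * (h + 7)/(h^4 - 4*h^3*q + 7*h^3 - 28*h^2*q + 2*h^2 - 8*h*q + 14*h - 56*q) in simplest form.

Factor: 2*h^2 + 4 = 2*(h^2 + 2);  h^4 - 4*h^3*q + 7*h^3 - 28*h^2*q + 2*h^2 - 8*h*q + 14*h - 56*q = (h^2 + 2)*(h + 7)*(h - 4*q)
Cancel the common factors (h^2 + 2), (h + 7).

-2/(-h^2 + 4*h*q + 2*h - 8*q)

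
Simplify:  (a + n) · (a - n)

a² - n²

(a+n)(a-n) = a² - n².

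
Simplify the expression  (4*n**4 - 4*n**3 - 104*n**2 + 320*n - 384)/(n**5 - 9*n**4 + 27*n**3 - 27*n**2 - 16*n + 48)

(4*n + 24)/(n**2 - 2*n - 3)

Factor: 4*n**4 - 4*n**3 - 104*n**2 + 320*n - 384 = 4*(n - 4)*(n**2 - 3*n + 4)*(n + 6);  n**5 - 9*n**4 + 27*n**3 - 27*n**2 - 16*n + 48 = (n + 1)*(n**2 - 3*n + 4)*(n - 3)*(n - 4)
Cancel the common factors (n**2 - 3*n + 4), (n - 4).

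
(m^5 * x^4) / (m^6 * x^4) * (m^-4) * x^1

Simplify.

x/m^5

Quotient: (m^-1)
Multiply by (m^-4) * x^1: add exponents.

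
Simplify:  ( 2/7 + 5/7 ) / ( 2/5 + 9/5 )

5/11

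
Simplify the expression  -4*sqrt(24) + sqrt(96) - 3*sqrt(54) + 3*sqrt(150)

2*sqrt(6)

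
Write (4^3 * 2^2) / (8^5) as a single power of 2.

2^(-7)

4^3 = 2^6; 2^2 = 2^2; 8^5 = 2^15
Combine exponents: 2^(-7)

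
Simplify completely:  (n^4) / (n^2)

Quotient: n^2

n^2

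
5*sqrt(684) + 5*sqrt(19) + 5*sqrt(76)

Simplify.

45*sqrt(19)

5*sqrt(684) = 30*sqrt(19); 5*sqrt(19) = 5*sqrt(19); 5*sqrt(76) = 10*sqrt(19)
Combine: (30 + 5 + 10)·sqrt(19) = 45*sqrt(19)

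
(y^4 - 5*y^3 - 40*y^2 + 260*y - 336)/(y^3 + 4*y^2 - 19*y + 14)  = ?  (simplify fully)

Factor: y^4 - 5*y^3 - 40*y^2 + 260*y - 336 = (y + 7)*(y - 4)*(y - 2)*(y - 6);  y^3 + 4*y^2 - 19*y + 14 = (y - 1)*(y + 7)*(y - 2)
Cancel the common factors (y + 7), (y - 2).

(y^2 - 10*y + 24)/(y - 1)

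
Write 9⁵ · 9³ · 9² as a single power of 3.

3^20

9⁵ = 3^10; 9³ = 3^6; 9² = 3^4
Combine exponents: 3^20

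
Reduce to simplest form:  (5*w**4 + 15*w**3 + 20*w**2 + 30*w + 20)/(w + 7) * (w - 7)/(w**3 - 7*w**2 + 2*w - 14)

Factor: 5*w**4 + 15*w**3 + 20*w**2 + 30*w + 20 = 5*(w + 2)*(w**2 + 2)*(w + 1);  w**3 - 7*w**2 + 2*w - 14 = (w - 7)*(w**2 + 2)
Cancel the common factors (w**2 + 2), (w - 7).

(5*w**2 + 15*w + 10)/(w + 7)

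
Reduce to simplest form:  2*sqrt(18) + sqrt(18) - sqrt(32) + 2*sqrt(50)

2*sqrt(18) = 6*sqrt(2); sqrt(18) = 3*sqrt(2); sqrt(32) = 4*sqrt(2); 2*sqrt(50) = 10*sqrt(2)
Combine: (6 + 3 - 4 + 10)·sqrt(2) = 15*sqrt(2)

15*sqrt(2)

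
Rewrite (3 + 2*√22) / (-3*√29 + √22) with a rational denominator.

(-6*√638 - 9*√29 - 44 - 3*√22)/239

Multiply numerator and denominator by √22 + 3*√29.
Denominator becomes -239; numerator becomes 3*√22 + 44 + 9*√29 + 6*√638.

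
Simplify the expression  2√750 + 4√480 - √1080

20*√30

2√750 = 10*√30; 4√480 = 16*√30; √1080 = 6*√30
Combine: (10 + 16 - 6)·√30 = 20*√30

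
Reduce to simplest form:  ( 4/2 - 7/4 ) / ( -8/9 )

Numerator: 4/2 - 7/4 = 1/4
Denominator: -8/9 = -8/9
Divide: (1/4) · (-9/8) = -9/32

-9/32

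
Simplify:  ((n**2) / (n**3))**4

n**(-4)

Inside the bracket: (n**-1)
Raise to the power 4: (n**-4)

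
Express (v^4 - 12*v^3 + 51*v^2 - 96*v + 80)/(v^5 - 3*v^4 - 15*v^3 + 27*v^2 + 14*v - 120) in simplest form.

Factor: v^4 - 12*v^3 + 51*v^2 - 96*v + 80 = (v - 4)*(v - 5)*(v^2 - 3*v + 4);  v^5 - 3*v^4 - 15*v^3 + 27*v^2 + 14*v - 120 = (v + 2)*(v + 3)*(v - 5)*(v^2 - 3*v + 4)
Cancel the common factors (v^2 - 3*v + 4), (v - 5).

(v - 4)/(v^2 + 5*v + 6)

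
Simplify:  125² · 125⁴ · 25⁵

5^28

125² = 5^6; 125⁴ = 5^12; 25⁵ = 5^10
Combine exponents: 5^28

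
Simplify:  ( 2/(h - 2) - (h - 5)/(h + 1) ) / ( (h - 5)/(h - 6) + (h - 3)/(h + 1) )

Numerator: 2/(h - 2) - (h - 5)/(h + 1) = (-h^2 + 9*h - 8)/(h^2 - h - 2)
Denominator: (h - 5)/(h - 6) + (h - 3)/(h + 1) = (2*h^2 - 13*h + 13)/(h^2 - 5*h - 6)
Divide: ((-h^2 + 9*h - 8)/(h^2 - h - 2)) · ((h^2 - 5*h - 6)/(2*h^2 - 13*h + 13)) = (-h^3 + 15*h^2 - 62*h + 48)/(2*h^3 - 17*h^2 + 39*h - 26)

(-h^3 + 15*h^2 - 62*h + 48)/(2*h^3 - 17*h^2 + 39*h - 26)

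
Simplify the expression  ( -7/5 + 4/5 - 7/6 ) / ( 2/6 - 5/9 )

Numerator: -7/5 + 4/5 - 7/6 = -53/30
Denominator: 2/6 - 5/9 = -2/9
Divide: (-53/30) · (-9/2) = 159/20

159/20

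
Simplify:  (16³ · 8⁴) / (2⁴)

2^20

16³ = 2^12; 8⁴ = 2^12; 2⁴ = 2^4
Combine exponents: 2^20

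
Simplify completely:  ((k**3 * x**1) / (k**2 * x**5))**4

Inside the bracket: k**1 * (x**-4)
Raise to the power 4: k**4 * (x**-16)

k**4/x**16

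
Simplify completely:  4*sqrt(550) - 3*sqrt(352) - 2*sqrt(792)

-4*sqrt(22)

4*sqrt(550) = 20*sqrt(22); 3*sqrt(352) = 12*sqrt(22); 2*sqrt(792) = 12*sqrt(22)
Combine: (20 - 12 - 12)·sqrt(22) = -4*sqrt(22)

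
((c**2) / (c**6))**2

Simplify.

c**(-8)

Inside the bracket: (c**-4)
Raise to the power 2: (c**-8)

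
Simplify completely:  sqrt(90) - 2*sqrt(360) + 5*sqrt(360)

sqrt(90) = 3*sqrt(10); 2*sqrt(360) = 12*sqrt(10); 5*sqrt(360) = 30*sqrt(10)
Combine: (3 - 12 + 30)·sqrt(10) = 21*sqrt(10)

21*sqrt(10)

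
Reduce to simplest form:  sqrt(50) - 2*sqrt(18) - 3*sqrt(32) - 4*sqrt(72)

-37*sqrt(2)

sqrt(50) = 5*sqrt(2); 2*sqrt(18) = 6*sqrt(2); 3*sqrt(32) = 12*sqrt(2); 4*sqrt(72) = 24*sqrt(2)
Combine: (5 - 6 - 12 - 24)·sqrt(2) = -37*sqrt(2)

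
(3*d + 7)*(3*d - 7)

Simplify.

9*d**2 - 49

Difference of squares with P = 3*d, Q = 7.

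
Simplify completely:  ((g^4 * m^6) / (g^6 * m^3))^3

m^9/g^6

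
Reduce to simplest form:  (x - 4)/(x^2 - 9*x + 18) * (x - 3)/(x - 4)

Factor: x^2 - 9*x + 18 = (x - 3)*(x - 6)
Cancel the common factors (x - 4), (x - 3).

1/(x - 6)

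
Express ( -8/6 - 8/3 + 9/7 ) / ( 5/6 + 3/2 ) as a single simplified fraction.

-57/49

Numerator: -8/6 - 8/3 + 9/7 = -19/7
Denominator: 5/6 + 3/2 = 7/3
Divide: (-19/7) · (3/7) = -57/49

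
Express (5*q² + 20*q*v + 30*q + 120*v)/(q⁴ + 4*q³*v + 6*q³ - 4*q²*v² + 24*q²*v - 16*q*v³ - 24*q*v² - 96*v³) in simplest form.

Factor: 5*q² + 20*q*v + 30*q + 120*v = 5·(q + 6)·(q + 4*v);  q⁴ + 4*q³*v + 6*q³ - 4*q²*v² + 24*q²*v - 16*q*v³ - 24*q*v² - 96*v³ = (q + 6)·(q + 2*v)·(q + 4*v)·(q - 2*v)
Cancel the common factors (q + 4*v), (q + 6).

5/(q² - 4*v²)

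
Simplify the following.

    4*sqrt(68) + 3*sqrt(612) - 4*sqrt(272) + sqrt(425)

4*sqrt(68) = 8*sqrt(17); 3*sqrt(612) = 18*sqrt(17); 4*sqrt(272) = 16*sqrt(17); sqrt(425) = 5*sqrt(17)
Combine: (8 + 18 - 16 + 5)·sqrt(17) = 15*sqrt(17)

15*sqrt(17)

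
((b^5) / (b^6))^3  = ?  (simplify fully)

Inside the bracket: (b^-1)
Raise to the power 3: (b^-3)

b^(-3)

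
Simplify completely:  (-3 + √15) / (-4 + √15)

Multiply numerator and denominator by -4 - √15.
Denominator becomes 1; numerator becomes -√15 - 3.

-√15 - 3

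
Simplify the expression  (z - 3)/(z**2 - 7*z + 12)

Factor: z**2 - 7*z + 12 = (z - 4)*(z - 3)
Cancel the common factor (z - 3).

1/(z - 4)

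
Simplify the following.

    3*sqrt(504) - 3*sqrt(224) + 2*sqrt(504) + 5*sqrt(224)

38*sqrt(14)

3*sqrt(504) = 18*sqrt(14); 3*sqrt(224) = 12*sqrt(14); 2*sqrt(504) = 12*sqrt(14); 5*sqrt(224) = 20*sqrt(14)
Combine: (18 - 12 + 12 + 20)·sqrt(14) = 38*sqrt(14)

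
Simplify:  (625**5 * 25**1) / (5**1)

625**5 = 5**20; 25**1 = 5**2; 5**1 = 5**1
Combine exponents: 5**21

5**21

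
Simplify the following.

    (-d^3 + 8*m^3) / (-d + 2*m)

Factor as (a-b)(a^2+ab+b^2) with a=(2*m), b=d.

d^2 + 2*d*m + 4*m^2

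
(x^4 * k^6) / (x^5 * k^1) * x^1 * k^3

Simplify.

k^8

Quotient: (x^-1) * k^5
Multiply by x^1 * k^3: add exponents.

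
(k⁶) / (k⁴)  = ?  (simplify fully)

k²

Quotient: k²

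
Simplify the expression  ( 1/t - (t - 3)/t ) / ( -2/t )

t/2 - 2

Numerator: 1/t - (t - 3)/t = (-t + 4)/t
Denominator: -2/t = -2/t
Divide: ((-t + 4)/t) · (-t/2) = t/2 - 2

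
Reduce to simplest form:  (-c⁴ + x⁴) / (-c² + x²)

Factor x^4 - c^4 and cancel (-c² + x²).

c² + x²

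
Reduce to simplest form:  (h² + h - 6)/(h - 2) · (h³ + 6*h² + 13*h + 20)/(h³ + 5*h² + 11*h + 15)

Factor: h² + h - 6 = (h - 2)·(h + 3);  h³ + 6*h² + 13*h + 20 = (h² + 2*h + 5)·(h + 4);  h³ + 5*h² + 11*h + 15 = (h + 3)·(h² + 2*h + 5)
Cancel the common factors (h² + 2*h + 5), (h - 2), (h + 3).

h + 4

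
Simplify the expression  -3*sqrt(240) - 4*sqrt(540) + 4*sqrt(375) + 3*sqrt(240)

3*sqrt(240) = 12*sqrt(15); 4*sqrt(540) = 24*sqrt(15); 4*sqrt(375) = 20*sqrt(15); 3*sqrt(240) = 12*sqrt(15)
Combine: (-12 - 24 + 20 + 12)·sqrt(15) = -4*sqrt(15)

-4*sqrt(15)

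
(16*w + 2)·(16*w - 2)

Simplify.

(16*w)^2 - (2)^2 = 256*w² - 4.

256*w² - 4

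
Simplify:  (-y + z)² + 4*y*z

After expansion: y² + 2*y*z + z² — a perfect-square trinomial.

(y + z)²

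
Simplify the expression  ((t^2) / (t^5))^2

Inside the bracket: (t^-3)
Raise to the power 2: (t^-6)

t^(-6)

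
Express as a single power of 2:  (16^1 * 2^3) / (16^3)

16^1 = 2^4; 2^3 = 2^3; 16^3 = 2^12
Combine exponents: 2^(-5)

2^(-5)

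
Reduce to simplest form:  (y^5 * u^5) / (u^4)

Quotient: y^5 * u^1

u*y^5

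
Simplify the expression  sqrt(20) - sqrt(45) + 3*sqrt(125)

14*sqrt(5)

sqrt(20) = 2*sqrt(5); sqrt(45) = 3*sqrt(5); 3*sqrt(125) = 15*sqrt(5)
Combine: (2 - 3 + 15)·sqrt(5) = 14*sqrt(5)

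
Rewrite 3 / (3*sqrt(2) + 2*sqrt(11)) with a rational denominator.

(-9*sqrt(2) + 6*sqrt(11))/26

Multiply numerator and denominator by -2*sqrt(11) + 3*sqrt(2).
Denominator becomes -26; numerator becomes -6*sqrt(11) + 9*sqrt(2).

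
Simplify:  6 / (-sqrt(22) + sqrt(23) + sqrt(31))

(-48*sqrt(22) + 21*sqrt(31) + 45*sqrt(23) + 3*sqrt(15686))/457

Group as (sqrt(23) + sqrt(31)) - sqrt(22); multiply by (sqrt(23) + sqrt(31)) + sqrt(22), then rationalise the remaining surd.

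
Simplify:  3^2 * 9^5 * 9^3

3^18

3^2 = 3^2; 9^5 = 3^10; 9^3 = 3^6
Combine exponents: 3^18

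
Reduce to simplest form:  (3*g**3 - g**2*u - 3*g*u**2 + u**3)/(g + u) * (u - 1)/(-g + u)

Factor: 3*g**3 - g**2*u - 3*g*u**2 + u**3 = (-3*g + u)*(g + u)*(-g + u)
Cancel the common factors (-g + u), (g + u).

-3*g*u + 3*g + u**2 - u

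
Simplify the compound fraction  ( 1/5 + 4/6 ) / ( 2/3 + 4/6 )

Numerator: 1/5 + 4/6 = 13/15
Denominator: 2/3 + 4/6 = 4/3
Divide: (13/15) · (3/4) = 13/20

13/20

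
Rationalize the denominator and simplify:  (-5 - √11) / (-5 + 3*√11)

Multiply numerator and denominator by -3*√11 - 5.
Denominator becomes -74; numerator becomes 58 + 20*√11.

(-10*√11 - 29)/37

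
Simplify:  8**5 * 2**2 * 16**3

8**5 = 2**15; 2**2 = 2**2; 16**3 = 2**12
Combine exponents: 2**29

2**29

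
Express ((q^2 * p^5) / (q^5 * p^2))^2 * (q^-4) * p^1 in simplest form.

Inside the bracket: (q^-3) * p^3
Raise to the power 2: (q^-6) * p^6
Multiply by (q^-4) * p^1: add exponents.

p^7/q^10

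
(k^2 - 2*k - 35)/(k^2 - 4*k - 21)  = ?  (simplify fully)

(k + 5)/(k + 3)

Factor: k^2 - 2*k - 35 = (k - 7)*(k + 5);  k^2 - 4*k - 21 = (k + 3)*(k - 7)
Cancel the common factor (k - 7).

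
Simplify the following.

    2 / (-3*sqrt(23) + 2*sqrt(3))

Multiply numerator and denominator by 2*sqrt(3) + 3*sqrt(23).
Denominator becomes -195; numerator becomes 4*sqrt(3) + 6*sqrt(23).

(-6*sqrt(23) - 4*sqrt(3))/195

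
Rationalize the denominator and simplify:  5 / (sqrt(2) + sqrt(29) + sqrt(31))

Group as (sqrt(29) + sqrt(31)) + sqrt(2); multiply by (sqrt(29) + sqrt(31)) - sqrt(2), then rationalise the remaining surd.

(-5*sqrt(1798) + 10*sqrt(29) + 145*sqrt(2))/116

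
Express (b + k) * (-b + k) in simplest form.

(k+b)(k-b) = -b^2 + k^2.

-b^2 + k^2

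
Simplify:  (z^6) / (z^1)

Quotient: z^5

z^5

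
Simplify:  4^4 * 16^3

2^20

4^4 = 2^8; 16^3 = 2^12
Combine exponents: 2^20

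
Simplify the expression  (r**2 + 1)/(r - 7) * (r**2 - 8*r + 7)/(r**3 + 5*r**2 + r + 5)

Factor: r**2 - 8*r + 7 = (r - 1)*(r - 7);  r**3 + 5*r**2 + r + 5 = (r + 5)*(r**2 + 1)
Cancel the common factors (r**2 + 1), (r - 7).

(r - 1)/(r + 5)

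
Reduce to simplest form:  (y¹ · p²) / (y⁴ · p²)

Quotient: (y^-3)

y^(-3)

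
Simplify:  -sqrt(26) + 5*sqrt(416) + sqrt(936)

25*sqrt(26)

sqrt(26) = sqrt(26); 5*sqrt(416) = 20*sqrt(26); sqrt(936) = 6*sqrt(26)
Combine: (-1 + 20 + 6)·sqrt(26) = 25*sqrt(26)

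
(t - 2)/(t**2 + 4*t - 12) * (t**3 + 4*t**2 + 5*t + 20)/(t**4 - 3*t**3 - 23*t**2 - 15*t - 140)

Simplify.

1/(t**2 - t - 42)

Factor: t**2 + 4*t - 12 = (t + 6)*(t - 2);  t**3 + 4*t**2 + 5*t + 20 = (t + 4)*(t**2 + 5);  t**4 - 3*t**3 - 23*t**2 - 15*t - 140 = (t + 4)*(t - 7)*(t**2 + 5)
Cancel the common factors (t**2 + 5), (t - 2), (t + 4).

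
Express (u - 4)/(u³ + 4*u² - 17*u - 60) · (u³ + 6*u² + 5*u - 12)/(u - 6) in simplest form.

Factor: u³ + 4*u² - 17*u - 60 = (u - 4)·(u + 5)·(u + 3);  u³ + 6*u² + 5*u - 12 = (u + 4)·(u + 3)·(u - 1)
Cancel the common factors (u - 4), (u + 3).

(u² + 3*u - 4)/(u² - u - 30)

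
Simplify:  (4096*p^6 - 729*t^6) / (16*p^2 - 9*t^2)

256*p^4 + 144*p^2*t^2 + 81*t^4

Factor (4*p)^6 - (3*t)^6 and cancel (16*p^2 - 9*t^2).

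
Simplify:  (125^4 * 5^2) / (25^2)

5^10

125^4 = 5^12; 5^2 = 5^2; 25^2 = 5^4
Combine exponents: 5^10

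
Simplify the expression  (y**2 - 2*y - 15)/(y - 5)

Factor: y**2 - 2*y - 15 = (y - 5)*(y + 3)
Cancel the common factor (y - 5).

y + 3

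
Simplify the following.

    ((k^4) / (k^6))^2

k^(-4)

Inside the bracket: (k^-2)
Raise to the power 2: (k^-4)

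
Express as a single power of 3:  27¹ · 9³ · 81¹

3^13

27¹ = 3^3; 9³ = 3^6; 81¹ = 3^4
Combine exponents: 3^13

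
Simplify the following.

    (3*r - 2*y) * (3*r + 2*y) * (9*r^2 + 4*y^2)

((3*r)+(2*y))((3*r)-(2*y)) = 9*r^2 - 4*y^2; continue pairing.

81*r^4 - 16*y^4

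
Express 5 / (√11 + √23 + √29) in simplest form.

(-10*√7337 + 25*√29 + 85*√23 + 205*√11)/987

Group as (√23 + √29) + √11; multiply by (√23 + √29) - √11, then rationalise the remaining surd.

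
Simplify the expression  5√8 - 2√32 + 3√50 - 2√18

11*√2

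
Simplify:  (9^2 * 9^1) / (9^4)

9^2 = 3^4; 9^1 = 3^2; 9^4 = 3^8
Combine exponents: 3^(-2)

3^(-2)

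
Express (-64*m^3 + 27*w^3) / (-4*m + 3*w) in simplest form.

16*m^2 + 12*m*w + 9*w^2

Apply the difference-of-cubes factorisation and cancel (-4*m + 3*w).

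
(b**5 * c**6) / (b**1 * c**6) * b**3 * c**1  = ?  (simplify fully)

Quotient: b**4
Multiply by b**3 * c**1: add exponents.

b**7*c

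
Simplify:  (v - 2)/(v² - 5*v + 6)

1/(v - 3)

Factor: v² - 5*v + 6 = (v - 2)·(v - 3)
Cancel the common factor (v - 2).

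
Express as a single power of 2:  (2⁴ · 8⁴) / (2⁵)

2^11

2⁴ = 2^4; 8⁴ = 2^12; 2⁵ = 2^5
Combine exponents: 2^11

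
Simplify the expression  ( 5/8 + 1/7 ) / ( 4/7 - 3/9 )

129/40

Numerator: 5/8 + 1/7 = 43/56
Denominator: 4/7 - 3/9 = 5/21
Divide: (43/56) · (21/5) = 129/40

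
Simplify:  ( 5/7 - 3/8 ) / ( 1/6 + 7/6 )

57/224

Numerator: 5/7 - 3/8 = 19/56
Denominator: 1/6 + 7/6 = 4/3
Divide: (19/56) · (3/4) = 57/224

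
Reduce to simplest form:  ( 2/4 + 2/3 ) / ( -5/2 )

-7/15

Numerator: 2/4 + 2/3 = 7/6
Denominator: -5/2 = -5/2
Divide: (7/6) · (-2/5) = -7/15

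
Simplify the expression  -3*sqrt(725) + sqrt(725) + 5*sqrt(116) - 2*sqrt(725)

-10*sqrt(29)

3*sqrt(725) = 15*sqrt(29); sqrt(725) = 5*sqrt(29); 5*sqrt(116) = 10*sqrt(29); 2*sqrt(725) = 10*sqrt(29)
Combine: (-15 + 5 + 10 - 10)·sqrt(29) = -10*sqrt(29)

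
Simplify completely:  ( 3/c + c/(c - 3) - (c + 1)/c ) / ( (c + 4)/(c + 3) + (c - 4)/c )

(5*c² + 9*c - 18)/(2*c³ - 3*c² - 21*c + 36)

Numerator: 3/c + c/(c - 3) - (c + 1)/c = (5*c - 6)/(c² - 3*c)
Denominator: (c + 4)/(c + 3) + (c - 4)/c = (2*c² + 3*c - 12)/(c² + 3*c)
Divide: ((5*c - 6)/(c² - 3*c)) · ((c² + 3*c)/(2*c² + 3*c - 12)) = (5*c² + 9*c - 18)/(2*c³ - 3*c² - 21*c + 36)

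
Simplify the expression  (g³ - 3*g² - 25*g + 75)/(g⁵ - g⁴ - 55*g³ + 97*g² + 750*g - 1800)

1/(g² + 2*g - 24)

Factor: g³ - 3*g² - 25*g + 75 = (g - 5)·(g + 5)·(g - 3);  g⁵ - g⁴ - 55*g³ + 97*g² + 750*g - 1800 = (g - 4)·(g + 6)·(g - 3)·(g + 5)·(g - 5)
Cancel the common factors (g + 5), (g - 3), (g - 5).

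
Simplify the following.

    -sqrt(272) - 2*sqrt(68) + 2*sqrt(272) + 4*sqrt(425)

20*sqrt(17)

sqrt(272) = 4*sqrt(17); 2*sqrt(68) = 4*sqrt(17); 2*sqrt(272) = 8*sqrt(17); 4*sqrt(425) = 20*sqrt(17)
Combine: (-4 - 4 + 8 + 20)·sqrt(17) = 20*sqrt(17)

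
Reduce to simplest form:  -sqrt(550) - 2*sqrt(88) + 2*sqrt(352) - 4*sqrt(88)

-9*sqrt(22)

sqrt(550) = 5*sqrt(22); 2*sqrt(88) = 4*sqrt(22); 2*sqrt(352) = 8*sqrt(22); 4*sqrt(88) = 8*sqrt(22)
Combine: (-5 - 4 + 8 - 8)·sqrt(22) = -9*sqrt(22)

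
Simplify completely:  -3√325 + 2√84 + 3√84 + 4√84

3√325 = 15*√13; 2√84 = 4*√21; 3√84 = 6*√21; 4√84 = 8*√21

-15*√13 + 18*√21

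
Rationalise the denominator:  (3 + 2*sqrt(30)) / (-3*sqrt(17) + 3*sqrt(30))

Multiply numerator and denominator by 3*sqrt(17) + 3*sqrt(30).
Denominator becomes 117; numerator becomes 9*sqrt(17) + 9*sqrt(30) + 6*sqrt(510) + 180.

(3*sqrt(17) + 3*sqrt(30) + 2*sqrt(510) + 60)/39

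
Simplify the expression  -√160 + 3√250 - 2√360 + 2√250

9*√10

√160 = 4*√10; 3√250 = 15*√10; 2√360 = 12*√10; 2√250 = 10*√10
Combine: (-4 + 15 - 12 + 10)·√10 = 9*√10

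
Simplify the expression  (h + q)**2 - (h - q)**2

Only the odd-power cross terms survive.

4*h*q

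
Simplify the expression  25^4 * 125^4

25^4 = 5^8; 125^4 = 5^12
Combine exponents: 5^20

5^20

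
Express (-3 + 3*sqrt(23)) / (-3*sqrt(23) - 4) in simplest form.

(-219 + 21*sqrt(23))/191

Multiply numerator and denominator by -4 + 3*sqrt(23).
Denominator becomes -191; numerator becomes -21*sqrt(23) + 219.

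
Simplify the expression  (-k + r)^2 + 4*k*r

After expansion: k^2 + 2*k*r + r^2 — a perfect-square trinomial.

(k + r)^2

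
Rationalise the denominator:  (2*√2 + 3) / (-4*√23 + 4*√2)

Multiply numerator and denominator by 4*√2 + 4*√23.
Denominator becomes -336; numerator becomes 16 + 12*√2 + 8*√46 + 12*√23.

(-3*√23 - 2*√46 - 3*√2 - 4)/84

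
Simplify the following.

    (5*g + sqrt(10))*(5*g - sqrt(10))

25*g^2 - 10

Difference of squares with P = 5*g, Q = sqrt(10).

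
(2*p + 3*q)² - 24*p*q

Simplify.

(2*p - 3*q)²

After expansion: 4*p² - 12*p*q + 9*q² — a perfect-square trinomial.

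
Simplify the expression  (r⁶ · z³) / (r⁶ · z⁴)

1/z

Quotient: (z^-1)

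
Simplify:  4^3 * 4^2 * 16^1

2^14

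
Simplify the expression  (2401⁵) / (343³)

2401⁵ = 7^20; 343³ = 7^9
Combine exponents: 7^11

7^11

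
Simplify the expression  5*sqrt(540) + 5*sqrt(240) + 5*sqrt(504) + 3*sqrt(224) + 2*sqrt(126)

48*sqrt(14) + 50*sqrt(15)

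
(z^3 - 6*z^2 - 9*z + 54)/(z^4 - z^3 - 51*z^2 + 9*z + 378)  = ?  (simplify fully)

(z - 6)/(z^2 - z - 42)

Factor: z^3 - 6*z^2 - 9*z + 54 = (z - 3)*(z + 3)*(z - 6);  z^4 - z^3 - 51*z^2 + 9*z + 378 = (z + 6)*(z - 7)*(z - 3)*(z + 3)
Cancel the common factors (z - 3), (z + 3).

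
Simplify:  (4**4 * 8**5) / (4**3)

4**4 = 2**8; 8**5 = 2**15; 4**3 = 2**6
Combine exponents: 2**17

2**17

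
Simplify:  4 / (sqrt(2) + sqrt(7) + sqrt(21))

Group as (sqrt(7) + sqrt(21)) + sqrt(2); multiply by (sqrt(7) + sqrt(21)) - sqrt(2), then rationalise the remaining surd.

(-8*sqrt(7) - 13*sqrt(2) + 7*sqrt(6) + 6*sqrt(21))/11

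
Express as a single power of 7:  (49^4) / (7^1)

49^4 = 7^8; 7^1 = 7^1
Combine exponents: 7^7

7^7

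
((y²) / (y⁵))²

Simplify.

y^(-6)

Inside the bracket: (y^-3)
Raise to the power 2: (y^-6)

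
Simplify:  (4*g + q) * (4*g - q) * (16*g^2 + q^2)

256*g^4 - q^4

Pair the conjugate factors: ((4*g)+q)((4*g)-q) = 16*g^2 - q^2, then repeat with the next factor.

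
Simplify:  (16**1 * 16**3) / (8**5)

16**1 = 2**4; 16**3 = 2**12; 8**5 = 2**15
Combine exponents: 2**1

2**1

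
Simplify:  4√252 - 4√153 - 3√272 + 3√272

4√252 = 24*√7; 4√153 = 12*√17; 3√272 = 12*√17; 3√272 = 12*√17

-12*√17 + 24*√7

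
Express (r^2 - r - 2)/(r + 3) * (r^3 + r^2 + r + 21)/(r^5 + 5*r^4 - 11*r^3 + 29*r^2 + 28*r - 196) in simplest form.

(r + 1)/(r^2 + 9*r + 14)

Factor: r^2 - r - 2 = (r + 1)*(r - 2);  r^3 + r^2 + r + 21 = (r^2 - 2*r + 7)*(r + 3);  r^5 + 5*r^4 - 11*r^3 + 29*r^2 + 28*r - 196 = (r + 2)*(r - 2)*(r + 7)*(r^2 - 2*r + 7)
Cancel the common factors (r^2 - 2*r + 7), (r - 2), (r + 3).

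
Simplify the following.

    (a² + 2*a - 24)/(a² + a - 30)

(a - 4)/(a - 5)

Factor: a² + 2*a - 24 = (a + 6)·(a - 4);  a² + a - 30 = (a - 5)·(a + 6)
Cancel the common factor (a + 6).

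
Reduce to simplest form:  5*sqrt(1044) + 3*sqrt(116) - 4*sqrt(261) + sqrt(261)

27*sqrt(29)

5*sqrt(1044) = 30*sqrt(29); 3*sqrt(116) = 6*sqrt(29); 4*sqrt(261) = 12*sqrt(29); sqrt(261) = 3*sqrt(29)
Combine: (30 + 6 - 12 + 3)·sqrt(29) = 27*sqrt(29)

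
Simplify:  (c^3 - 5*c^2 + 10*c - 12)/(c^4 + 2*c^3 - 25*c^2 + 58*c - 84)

Factor: c^3 - 5*c^2 + 10*c - 12 = (c^2 - 2*c + 4)*(c - 3);  c^4 + 2*c^3 - 25*c^2 + 58*c - 84 = (c^2 - 2*c + 4)*(c + 7)*(c - 3)
Cancel the common factors (c^2 - 2*c + 4), (c - 3).

1/(c + 7)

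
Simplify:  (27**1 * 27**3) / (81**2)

27**1 = 3**3; 27**3 = 3**9; 81**2 = 3**8
Combine exponents: 3**4

3**4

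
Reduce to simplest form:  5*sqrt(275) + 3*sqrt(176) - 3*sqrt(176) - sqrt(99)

22*sqrt(11)

5*sqrt(275) = 25*sqrt(11); 3*sqrt(176) = 12*sqrt(11); 3*sqrt(176) = 12*sqrt(11); sqrt(99) = 3*sqrt(11)
Combine: (25 + 12 - 12 - 3)·sqrt(11) = 22*sqrt(11)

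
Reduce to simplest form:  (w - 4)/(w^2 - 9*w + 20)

1/(w - 5)

Factor: w^2 - 9*w + 20 = (w - 5)*(w - 4)
Cancel the common factor (w - 4).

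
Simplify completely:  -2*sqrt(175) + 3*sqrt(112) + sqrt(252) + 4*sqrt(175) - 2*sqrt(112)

2*sqrt(175) = 10*sqrt(7); 3*sqrt(112) = 12*sqrt(7); sqrt(252) = 6*sqrt(7); 4*sqrt(175) = 20*sqrt(7); 2*sqrt(112) = 8*sqrt(7)
Combine: (-10 + 12 + 6 + 20 - 8)·sqrt(7) = 20*sqrt(7)

20*sqrt(7)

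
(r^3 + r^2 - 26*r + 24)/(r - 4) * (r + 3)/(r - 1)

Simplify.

r^2 + 9*r + 18

Factor: r^3 + r^2 - 26*r + 24 = (r - 4)*(r - 1)*(r + 6)
Cancel the common factors (r - 1), (r - 4).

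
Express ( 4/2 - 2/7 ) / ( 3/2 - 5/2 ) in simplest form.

-12/7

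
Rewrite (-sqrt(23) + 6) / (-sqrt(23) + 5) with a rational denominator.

Multiply numerator and denominator by sqrt(23) + 5.
Denominator becomes 2; numerator becomes sqrt(23) + 7.

(sqrt(23) + 7)/2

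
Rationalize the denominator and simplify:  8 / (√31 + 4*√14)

(-8*√31 + 32*√14)/193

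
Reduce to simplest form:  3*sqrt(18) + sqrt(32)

13*sqrt(2)

3*sqrt(18) = 9*sqrt(2); sqrt(32) = 4*sqrt(2)
Combine: (9 + 4)·sqrt(2) = 13*sqrt(2)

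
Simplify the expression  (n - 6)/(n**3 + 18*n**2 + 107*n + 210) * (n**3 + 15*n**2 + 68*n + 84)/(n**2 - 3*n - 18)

Factor: n**3 + 18*n**2 + 107*n + 210 = (n + 6)*(n + 5)*(n + 7);  n**3 + 15*n**2 + 68*n + 84 = (n + 6)*(n + 2)*(n + 7);  n**2 - 3*n - 18 = (n + 3)*(n - 6)
Cancel the common factors (n + 6), (n + 7), (n - 6).

(n + 2)/(n**2 + 8*n + 15)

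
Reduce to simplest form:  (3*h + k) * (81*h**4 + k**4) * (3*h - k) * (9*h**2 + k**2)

6561*h**8 - k**8

Telescope via difference of squares: ((3*h)+k)((3*h)-k) = 9*h**2 - k**2, then repeat with the next factor.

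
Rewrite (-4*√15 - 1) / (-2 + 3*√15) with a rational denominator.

(-182 - 11*√15)/131

Multiply numerator and denominator by -3*√15 - 2.
Denominator becomes -131; numerator becomes 11*√15 + 182.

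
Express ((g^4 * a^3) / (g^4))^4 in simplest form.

Inside the bracket: a^3
Raise to the power 4: a^12

a^12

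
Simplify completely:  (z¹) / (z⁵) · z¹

z^(-3)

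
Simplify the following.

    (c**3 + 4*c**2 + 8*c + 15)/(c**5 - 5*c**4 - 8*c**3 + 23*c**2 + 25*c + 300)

1/(c**2 - 9*c + 20)

Factor: c**3 + 4*c**2 + 8*c + 15 = (c**2 + c + 5)*(c + 3);  c**5 - 5*c**4 - 8*c**3 + 23*c**2 + 25*c + 300 = (c**2 + c + 5)*(c - 4)*(c - 5)*(c + 3)
Cancel the common factors (c**2 + c + 5), (c + 3).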